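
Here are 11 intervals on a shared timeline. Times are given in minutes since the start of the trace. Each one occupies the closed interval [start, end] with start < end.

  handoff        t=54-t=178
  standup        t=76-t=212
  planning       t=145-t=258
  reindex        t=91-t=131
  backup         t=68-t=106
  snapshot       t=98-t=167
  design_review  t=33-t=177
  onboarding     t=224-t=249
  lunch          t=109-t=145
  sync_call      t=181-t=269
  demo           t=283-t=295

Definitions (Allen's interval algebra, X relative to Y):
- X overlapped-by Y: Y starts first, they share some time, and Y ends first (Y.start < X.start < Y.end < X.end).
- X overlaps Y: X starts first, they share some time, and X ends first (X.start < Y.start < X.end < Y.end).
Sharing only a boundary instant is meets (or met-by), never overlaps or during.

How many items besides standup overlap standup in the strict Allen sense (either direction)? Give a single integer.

Target standup = [t=76, t=212].
backup [t=68, t=106] → overlaps → counts.
demo [t=283, t=295] → after → no.
design_review [t=33, t=177] → overlaps → counts.
handoff [t=54, t=178] → overlaps → counts.
lunch [t=109, t=145] → during → no.
onboarding [t=224, t=249] → after → no.
planning [t=145, t=258] → overlapped-by → counts.
reindex [t=91, t=131] → during → no.
snapshot [t=98, t=167] → during → no.
sync_call [t=181, t=269] → overlapped-by → counts.
Total: 5.

5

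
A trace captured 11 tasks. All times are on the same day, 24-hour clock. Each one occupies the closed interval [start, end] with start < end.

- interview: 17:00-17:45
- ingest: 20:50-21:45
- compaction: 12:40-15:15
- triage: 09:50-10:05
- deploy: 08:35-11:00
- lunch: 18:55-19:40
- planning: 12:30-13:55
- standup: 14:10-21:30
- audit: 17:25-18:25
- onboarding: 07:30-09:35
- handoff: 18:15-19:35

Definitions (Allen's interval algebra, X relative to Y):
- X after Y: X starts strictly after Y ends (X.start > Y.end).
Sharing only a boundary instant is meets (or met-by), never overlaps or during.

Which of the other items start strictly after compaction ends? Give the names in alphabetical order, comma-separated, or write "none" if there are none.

Target compaction = [12:40, 15:15].
audit [17:25, 18:25] → after → yes.
deploy [08:35, 11:00] → before → no.
handoff [18:15, 19:35] → after → yes.
ingest [20:50, 21:45] → after → yes.
interview [17:00, 17:45] → after → yes.
lunch [18:55, 19:40] → after → yes.
onboarding [07:30, 09:35] → before → no.
planning [12:30, 13:55] → overlaps → no.
standup [14:10, 21:30] → overlapped-by → no.
triage [09:50, 10:05] → before → no.
Result: audit, handoff, ingest, interview, lunch.

audit, handoff, ingest, interview, lunch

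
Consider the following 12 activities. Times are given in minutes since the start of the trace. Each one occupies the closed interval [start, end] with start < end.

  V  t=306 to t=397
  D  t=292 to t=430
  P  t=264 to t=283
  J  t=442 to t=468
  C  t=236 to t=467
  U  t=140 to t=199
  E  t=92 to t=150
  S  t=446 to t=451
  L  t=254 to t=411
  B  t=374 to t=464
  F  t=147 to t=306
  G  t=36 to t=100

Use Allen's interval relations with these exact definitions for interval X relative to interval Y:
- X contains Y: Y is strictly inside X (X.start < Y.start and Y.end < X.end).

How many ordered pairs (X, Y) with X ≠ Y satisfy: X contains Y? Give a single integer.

Checking all 132 ordered pairs for relation 'contains'; matching pairs in alphabetical order:
(B, S): B contains S ✓
(C, B): C contains B ✓
(C, D): C contains D ✓
(C, L): C contains L ✓
(C, P): C contains P ✓
(C, S): C contains S ✓
(C, V): C contains V ✓
(D, V): D contains V ✓
(F, P): F contains P ✓
(J, S): J contains S ✓
(L, P): L contains P ✓
(L, V): L contains V ✓
Count: 12.

12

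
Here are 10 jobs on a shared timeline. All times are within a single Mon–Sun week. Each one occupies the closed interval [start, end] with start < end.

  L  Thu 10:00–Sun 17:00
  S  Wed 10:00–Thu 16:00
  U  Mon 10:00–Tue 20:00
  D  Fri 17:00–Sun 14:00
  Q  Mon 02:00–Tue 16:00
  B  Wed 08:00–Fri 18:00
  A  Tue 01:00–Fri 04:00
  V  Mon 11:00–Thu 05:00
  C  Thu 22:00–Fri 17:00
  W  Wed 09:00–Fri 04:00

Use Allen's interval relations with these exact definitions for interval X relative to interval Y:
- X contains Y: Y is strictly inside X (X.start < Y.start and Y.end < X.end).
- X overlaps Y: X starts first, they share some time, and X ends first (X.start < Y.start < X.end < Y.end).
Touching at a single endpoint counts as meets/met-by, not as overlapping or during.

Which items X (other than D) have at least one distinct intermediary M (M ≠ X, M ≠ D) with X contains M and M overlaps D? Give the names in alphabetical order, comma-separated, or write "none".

Target D = [Fri 17:00, Sun 14:00].
Intermediaries M with M overlaps D: B.
Via B — items with X contains B: none.
Union: none.

none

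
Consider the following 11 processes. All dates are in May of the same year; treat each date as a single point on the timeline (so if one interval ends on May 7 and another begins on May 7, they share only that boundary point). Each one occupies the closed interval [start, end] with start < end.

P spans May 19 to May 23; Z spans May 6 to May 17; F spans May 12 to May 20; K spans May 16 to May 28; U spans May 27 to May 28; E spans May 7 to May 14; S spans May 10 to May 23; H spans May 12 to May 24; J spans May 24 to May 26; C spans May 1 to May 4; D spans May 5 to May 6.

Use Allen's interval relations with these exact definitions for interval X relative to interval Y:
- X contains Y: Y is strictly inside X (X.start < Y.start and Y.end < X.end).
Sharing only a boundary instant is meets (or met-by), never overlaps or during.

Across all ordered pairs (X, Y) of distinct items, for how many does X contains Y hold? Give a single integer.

Checking all 110 ordered pairs for relation 'contains'; matching pairs in alphabetical order:
(H, P): H contains P ✓
(K, J): K contains J ✓
(K, P): K contains P ✓
(S, F): S contains F ✓
(Z, E): Z contains E ✓
Count: 5.

5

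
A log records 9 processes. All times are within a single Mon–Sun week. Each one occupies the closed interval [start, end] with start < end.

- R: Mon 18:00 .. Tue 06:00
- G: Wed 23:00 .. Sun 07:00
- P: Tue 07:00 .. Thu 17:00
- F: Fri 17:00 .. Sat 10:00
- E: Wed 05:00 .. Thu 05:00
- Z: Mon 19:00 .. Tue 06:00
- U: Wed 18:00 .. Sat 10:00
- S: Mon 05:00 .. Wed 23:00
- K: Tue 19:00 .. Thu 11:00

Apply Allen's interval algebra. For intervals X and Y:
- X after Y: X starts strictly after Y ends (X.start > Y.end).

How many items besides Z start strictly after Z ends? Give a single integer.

Target Z = [Mon 19:00, Tue 06:00].
E [Wed 05:00, Thu 05:00] → after → counts.
F [Fri 17:00, Sat 10:00] → after → counts.
G [Wed 23:00, Sun 07:00] → after → counts.
K [Tue 19:00, Thu 11:00] → after → counts.
P [Tue 07:00, Thu 17:00] → after → counts.
R [Mon 18:00, Tue 06:00] → finished-by → no.
S [Mon 05:00, Wed 23:00] → contains → no.
U [Wed 18:00, Sat 10:00] → after → counts.
Total: 6.

6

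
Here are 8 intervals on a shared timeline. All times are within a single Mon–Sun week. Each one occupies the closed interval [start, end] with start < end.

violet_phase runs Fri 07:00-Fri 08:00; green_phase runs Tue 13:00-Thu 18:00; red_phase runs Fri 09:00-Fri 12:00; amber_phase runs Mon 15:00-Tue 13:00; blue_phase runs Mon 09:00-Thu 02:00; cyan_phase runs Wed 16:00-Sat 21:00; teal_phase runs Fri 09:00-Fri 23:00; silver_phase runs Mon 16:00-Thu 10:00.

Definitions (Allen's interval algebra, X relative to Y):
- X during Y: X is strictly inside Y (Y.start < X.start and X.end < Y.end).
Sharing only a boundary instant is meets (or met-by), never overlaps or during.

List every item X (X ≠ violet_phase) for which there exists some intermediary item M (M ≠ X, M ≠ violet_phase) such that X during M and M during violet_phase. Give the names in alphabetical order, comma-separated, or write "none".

Target violet_phase = [Fri 07:00, Fri 08:00].
Intermediaries M with M during violet_phase: none.
Union: none.

none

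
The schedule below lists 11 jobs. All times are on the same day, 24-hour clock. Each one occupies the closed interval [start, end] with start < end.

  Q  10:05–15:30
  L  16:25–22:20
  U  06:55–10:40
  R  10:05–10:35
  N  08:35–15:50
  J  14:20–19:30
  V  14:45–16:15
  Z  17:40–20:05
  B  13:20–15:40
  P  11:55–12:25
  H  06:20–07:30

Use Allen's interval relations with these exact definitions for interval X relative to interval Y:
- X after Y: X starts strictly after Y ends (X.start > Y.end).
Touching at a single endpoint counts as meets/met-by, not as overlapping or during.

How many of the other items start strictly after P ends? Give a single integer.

5

Target P = [11:55, 12:25].
B [13:20, 15:40] → after → counts.
H [06:20, 07:30] → before → no.
J [14:20, 19:30] → after → counts.
L [16:25, 22:20] → after → counts.
N [08:35, 15:50] → contains → no.
Q [10:05, 15:30] → contains → no.
R [10:05, 10:35] → before → no.
U [06:55, 10:40] → before → no.
V [14:45, 16:15] → after → counts.
Z [17:40, 20:05] → after → counts.
Total: 5.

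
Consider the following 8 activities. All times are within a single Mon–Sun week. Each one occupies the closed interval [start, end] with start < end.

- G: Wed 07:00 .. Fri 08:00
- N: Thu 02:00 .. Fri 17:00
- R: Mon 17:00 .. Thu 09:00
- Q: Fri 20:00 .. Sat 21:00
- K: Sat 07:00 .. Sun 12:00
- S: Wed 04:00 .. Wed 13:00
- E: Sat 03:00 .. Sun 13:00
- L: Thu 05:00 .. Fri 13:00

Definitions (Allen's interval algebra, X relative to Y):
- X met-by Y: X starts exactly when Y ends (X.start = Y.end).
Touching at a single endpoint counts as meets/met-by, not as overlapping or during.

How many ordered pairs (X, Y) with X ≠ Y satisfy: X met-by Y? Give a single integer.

Checking all 56 ordered pairs for relation 'met-by'; matching pairs in alphabetical order:
No pair satisfies it.
Count: 0.

0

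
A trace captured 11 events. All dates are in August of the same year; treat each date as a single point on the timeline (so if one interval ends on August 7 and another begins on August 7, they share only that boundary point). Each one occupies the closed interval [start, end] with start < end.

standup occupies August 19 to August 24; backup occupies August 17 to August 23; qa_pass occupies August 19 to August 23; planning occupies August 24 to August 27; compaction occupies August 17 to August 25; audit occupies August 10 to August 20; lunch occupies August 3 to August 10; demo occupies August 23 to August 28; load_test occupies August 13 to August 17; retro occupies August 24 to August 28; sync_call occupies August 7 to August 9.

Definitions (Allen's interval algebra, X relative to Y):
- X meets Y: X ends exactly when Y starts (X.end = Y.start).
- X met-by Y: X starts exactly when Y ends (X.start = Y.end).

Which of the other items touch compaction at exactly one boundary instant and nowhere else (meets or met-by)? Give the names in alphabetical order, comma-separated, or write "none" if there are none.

load_test

Target compaction = [August 17, August 25].
audit [August 10, August 20] → overlaps → no.
backup [August 17, August 23] → starts → no.
demo [August 23, August 28] → overlapped-by → no.
load_test [August 13, August 17] → meets → yes.
lunch [August 3, August 10] → before → no.
planning [August 24, August 27] → overlapped-by → no.
qa_pass [August 19, August 23] → during → no.
retro [August 24, August 28] → overlapped-by → no.
standup [August 19, August 24] → during → no.
sync_call [August 7, August 9] → before → no.
Result: load_test.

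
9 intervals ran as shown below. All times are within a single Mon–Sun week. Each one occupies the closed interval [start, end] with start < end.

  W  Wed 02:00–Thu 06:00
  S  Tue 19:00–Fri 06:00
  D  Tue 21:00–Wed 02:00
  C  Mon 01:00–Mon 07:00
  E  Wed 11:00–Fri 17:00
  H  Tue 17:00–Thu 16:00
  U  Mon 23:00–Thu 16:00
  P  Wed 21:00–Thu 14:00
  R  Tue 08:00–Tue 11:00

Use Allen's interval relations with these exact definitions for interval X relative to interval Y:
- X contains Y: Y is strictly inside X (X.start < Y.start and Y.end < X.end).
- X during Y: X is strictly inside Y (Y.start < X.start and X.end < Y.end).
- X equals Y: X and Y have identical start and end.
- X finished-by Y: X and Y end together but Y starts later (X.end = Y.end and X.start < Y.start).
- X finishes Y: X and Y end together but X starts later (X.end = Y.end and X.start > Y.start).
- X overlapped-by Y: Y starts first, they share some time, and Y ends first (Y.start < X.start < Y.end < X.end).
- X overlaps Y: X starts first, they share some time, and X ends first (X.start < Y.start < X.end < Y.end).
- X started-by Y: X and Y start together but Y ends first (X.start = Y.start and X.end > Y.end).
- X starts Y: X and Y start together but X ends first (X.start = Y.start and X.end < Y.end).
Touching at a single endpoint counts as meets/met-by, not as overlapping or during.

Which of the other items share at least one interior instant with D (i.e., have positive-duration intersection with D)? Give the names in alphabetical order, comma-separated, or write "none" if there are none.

H, S, U

Target D = [Tue 21:00, Wed 02:00].
C [Mon 01:00, Mon 07:00] → before → no.
E [Wed 11:00, Fri 17:00] → after → no.
H [Tue 17:00, Thu 16:00] → contains → yes.
P [Wed 21:00, Thu 14:00] → after → no.
R [Tue 08:00, Tue 11:00] → before → no.
S [Tue 19:00, Fri 06:00] → contains → yes.
U [Mon 23:00, Thu 16:00] → contains → yes.
W [Wed 02:00, Thu 06:00] → met-by → no.
Result: H, S, U.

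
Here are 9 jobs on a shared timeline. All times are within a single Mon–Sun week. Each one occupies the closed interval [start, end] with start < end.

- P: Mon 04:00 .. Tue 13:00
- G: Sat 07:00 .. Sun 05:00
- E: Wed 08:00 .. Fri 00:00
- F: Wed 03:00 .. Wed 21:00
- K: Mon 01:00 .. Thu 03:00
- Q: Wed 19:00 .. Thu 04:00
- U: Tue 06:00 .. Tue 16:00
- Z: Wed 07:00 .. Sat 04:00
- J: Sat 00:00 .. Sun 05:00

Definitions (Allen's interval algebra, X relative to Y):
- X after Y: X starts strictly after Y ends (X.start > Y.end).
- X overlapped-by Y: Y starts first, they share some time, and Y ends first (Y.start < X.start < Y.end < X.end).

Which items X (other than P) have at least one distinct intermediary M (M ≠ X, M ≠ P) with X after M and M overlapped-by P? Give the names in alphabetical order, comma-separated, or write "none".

Target P = [Mon 04:00, Tue 13:00].
Intermediaries M with M overlapped-by P: U.
Via U — items with X after U: E, F, G, J, Q, Z.
Union: E, F, G, J, Q, Z.

E, F, G, J, Q, Z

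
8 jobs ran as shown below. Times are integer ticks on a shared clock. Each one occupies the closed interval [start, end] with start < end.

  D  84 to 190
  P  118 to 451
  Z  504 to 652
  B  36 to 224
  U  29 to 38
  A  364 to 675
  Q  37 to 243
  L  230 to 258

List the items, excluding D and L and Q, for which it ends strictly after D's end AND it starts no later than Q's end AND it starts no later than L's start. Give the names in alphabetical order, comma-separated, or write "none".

Conditions: its end is strictly after D's end (X.end > 190) AND its start is no later than Q's end (X.start <= 243) AND its start is no later than L's start (X.start <= 230).
A: end 675 > 190? ✓; start 364 <= 243? ✗; start 364 <= 230? ✗ → no.
B: end 224 > 190? ✓; start 36 <= 243? ✓; start 36 <= 230? ✓ → yes.
P: end 451 > 190? ✓; start 118 <= 243? ✓; start 118 <= 230? ✓ → yes.
U: end 38 > 190? ✗; start 29 <= 243? ✓; start 29 <= 230? ✓ → no.
Z: end 652 > 190? ✓; start 504 <= 243? ✗; start 504 <= 230? ✗ → no.
Result: B, P.

B, P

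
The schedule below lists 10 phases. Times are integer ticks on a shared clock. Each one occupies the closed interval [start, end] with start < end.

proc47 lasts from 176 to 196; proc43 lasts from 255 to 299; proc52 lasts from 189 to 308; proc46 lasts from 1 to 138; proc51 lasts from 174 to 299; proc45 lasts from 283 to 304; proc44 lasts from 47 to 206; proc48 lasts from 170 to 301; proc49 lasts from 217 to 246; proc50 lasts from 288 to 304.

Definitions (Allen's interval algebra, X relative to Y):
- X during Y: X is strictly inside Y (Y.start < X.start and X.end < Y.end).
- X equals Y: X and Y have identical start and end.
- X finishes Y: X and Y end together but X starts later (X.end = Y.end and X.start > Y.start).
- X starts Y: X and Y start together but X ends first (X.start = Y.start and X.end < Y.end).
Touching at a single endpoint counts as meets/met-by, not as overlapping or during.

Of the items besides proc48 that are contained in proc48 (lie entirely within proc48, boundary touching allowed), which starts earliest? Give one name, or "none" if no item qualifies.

proc51

Target proc48 = [170, 301].
proc43 [255, 299] → during → candidate.
proc44 [47, 206] → overlaps → excluded.
proc45 [283, 304] → overlapped-by → excluded.
proc46 [1, 138] → before → excluded.
proc47 [176, 196] → during → candidate.
proc49 [217, 246] → during → candidate.
proc50 [288, 304] → overlapped-by → excluded.
proc51 [174, 299] → during → candidate.
proc52 [189, 308] → overlapped-by → excluded.
Among candidates, earliest start is 174 → proc51.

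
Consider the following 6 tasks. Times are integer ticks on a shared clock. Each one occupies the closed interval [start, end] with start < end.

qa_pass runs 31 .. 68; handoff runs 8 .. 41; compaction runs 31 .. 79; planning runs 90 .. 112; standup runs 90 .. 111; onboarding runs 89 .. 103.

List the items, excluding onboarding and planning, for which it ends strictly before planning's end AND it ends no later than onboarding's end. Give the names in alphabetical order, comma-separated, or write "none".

Conditions: its end is strictly before planning's end (X.end < 112) AND its end is no later than onboarding's end (X.end <= 103).
compaction: end 79 < 112? ✓; end 79 <= 103? ✓ → yes.
handoff: end 41 < 112? ✓; end 41 <= 103? ✓ → yes.
qa_pass: end 68 < 112? ✓; end 68 <= 103? ✓ → yes.
standup: end 111 < 112? ✓; end 111 <= 103? ✗ → no.
Result: compaction, handoff, qa_pass.

compaction, handoff, qa_pass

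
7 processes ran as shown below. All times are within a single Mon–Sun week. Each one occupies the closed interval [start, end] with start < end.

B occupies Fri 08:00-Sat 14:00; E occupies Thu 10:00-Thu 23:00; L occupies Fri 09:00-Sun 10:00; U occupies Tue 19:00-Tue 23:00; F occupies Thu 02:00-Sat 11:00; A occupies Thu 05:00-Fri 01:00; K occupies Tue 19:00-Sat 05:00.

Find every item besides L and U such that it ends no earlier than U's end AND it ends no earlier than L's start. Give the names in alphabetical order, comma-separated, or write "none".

B, F, K

Conditions: its end is no earlier than U's end (X.end >= Tue 23:00) AND its end is no earlier than L's start (X.end >= Fri 09:00).
A: end Fri 01:00 >= Tue 23:00? ✓; end Fri 01:00 >= Fri 09:00? ✗ → no.
B: end Sat 14:00 >= Tue 23:00? ✓; end Sat 14:00 >= Fri 09:00? ✓ → yes.
E: end Thu 23:00 >= Tue 23:00? ✓; end Thu 23:00 >= Fri 09:00? ✗ → no.
F: end Sat 11:00 >= Tue 23:00? ✓; end Sat 11:00 >= Fri 09:00? ✓ → yes.
K: end Sat 05:00 >= Tue 23:00? ✓; end Sat 05:00 >= Fri 09:00? ✓ → yes.
Result: B, F, K.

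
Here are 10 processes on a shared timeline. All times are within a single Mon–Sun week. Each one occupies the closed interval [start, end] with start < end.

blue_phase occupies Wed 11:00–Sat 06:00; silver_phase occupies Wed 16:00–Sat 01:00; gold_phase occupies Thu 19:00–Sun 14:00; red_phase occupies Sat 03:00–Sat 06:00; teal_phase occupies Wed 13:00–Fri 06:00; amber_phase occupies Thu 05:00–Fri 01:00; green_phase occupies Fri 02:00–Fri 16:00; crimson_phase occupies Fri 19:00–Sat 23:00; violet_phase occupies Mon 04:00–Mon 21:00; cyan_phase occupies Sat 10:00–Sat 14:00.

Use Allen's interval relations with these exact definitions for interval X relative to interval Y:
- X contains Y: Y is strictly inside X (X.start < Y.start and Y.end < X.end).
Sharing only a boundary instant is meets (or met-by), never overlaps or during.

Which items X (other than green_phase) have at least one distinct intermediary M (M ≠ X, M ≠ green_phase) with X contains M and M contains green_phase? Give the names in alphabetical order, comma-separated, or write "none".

blue_phase

Target green_phase = [Fri 02:00, Fri 16:00].
Intermediaries M with M contains green_phase: blue_phase, gold_phase, silver_phase.
Via blue_phase — items with X contains blue_phase: none.
Via gold_phase — items with X contains gold_phase: none.
Via silver_phase — items with X contains silver_phase: blue_phase.
Union: blue_phase.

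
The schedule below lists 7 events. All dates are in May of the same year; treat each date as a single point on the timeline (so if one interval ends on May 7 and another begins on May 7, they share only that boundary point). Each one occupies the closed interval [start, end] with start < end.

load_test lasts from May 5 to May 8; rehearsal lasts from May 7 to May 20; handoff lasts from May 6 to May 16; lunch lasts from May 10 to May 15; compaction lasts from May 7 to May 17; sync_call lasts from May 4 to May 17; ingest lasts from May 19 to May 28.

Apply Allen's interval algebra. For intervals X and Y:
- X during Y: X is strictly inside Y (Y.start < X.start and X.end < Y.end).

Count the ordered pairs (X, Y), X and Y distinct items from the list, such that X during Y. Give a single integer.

6

Checking all 42 ordered pairs for relation 'during'; matching pairs in alphabetical order:
(handoff, sync_call): handoff during sync_call ✓
(load_test, sync_call): load_test during sync_call ✓
(lunch, compaction): lunch during compaction ✓
(lunch, handoff): lunch during handoff ✓
(lunch, rehearsal): lunch during rehearsal ✓
(lunch, sync_call): lunch during sync_call ✓
Count: 6.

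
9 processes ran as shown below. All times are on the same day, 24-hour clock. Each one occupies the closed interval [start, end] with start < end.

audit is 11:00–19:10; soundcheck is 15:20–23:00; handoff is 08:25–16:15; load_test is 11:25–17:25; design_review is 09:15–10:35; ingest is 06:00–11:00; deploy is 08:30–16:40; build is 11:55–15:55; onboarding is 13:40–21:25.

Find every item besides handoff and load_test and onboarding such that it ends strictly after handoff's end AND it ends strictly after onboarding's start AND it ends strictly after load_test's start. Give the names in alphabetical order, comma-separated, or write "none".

audit, deploy, soundcheck

Conditions: its end is strictly after handoff's end (X.end > 16:15) AND its end is strictly after onboarding's start (X.end > 13:40) AND its end is strictly after load_test's start (X.end > 11:25).
audit: end 19:10 > 16:15? ✓; end 19:10 > 13:40? ✓; end 19:10 > 11:25? ✓ → yes.
build: end 15:55 > 16:15? ✗; end 15:55 > 13:40? ✓; end 15:55 > 11:25? ✓ → no.
deploy: end 16:40 > 16:15? ✓; end 16:40 > 13:40? ✓; end 16:40 > 11:25? ✓ → yes.
design_review: end 10:35 > 16:15? ✗; end 10:35 > 13:40? ✗; end 10:35 > 11:25? ✗ → no.
ingest: end 11:00 > 16:15? ✗; end 11:00 > 13:40? ✗; end 11:00 > 11:25? ✗ → no.
soundcheck: end 23:00 > 16:15? ✓; end 23:00 > 13:40? ✓; end 23:00 > 11:25? ✓ → yes.
Result: audit, deploy, soundcheck.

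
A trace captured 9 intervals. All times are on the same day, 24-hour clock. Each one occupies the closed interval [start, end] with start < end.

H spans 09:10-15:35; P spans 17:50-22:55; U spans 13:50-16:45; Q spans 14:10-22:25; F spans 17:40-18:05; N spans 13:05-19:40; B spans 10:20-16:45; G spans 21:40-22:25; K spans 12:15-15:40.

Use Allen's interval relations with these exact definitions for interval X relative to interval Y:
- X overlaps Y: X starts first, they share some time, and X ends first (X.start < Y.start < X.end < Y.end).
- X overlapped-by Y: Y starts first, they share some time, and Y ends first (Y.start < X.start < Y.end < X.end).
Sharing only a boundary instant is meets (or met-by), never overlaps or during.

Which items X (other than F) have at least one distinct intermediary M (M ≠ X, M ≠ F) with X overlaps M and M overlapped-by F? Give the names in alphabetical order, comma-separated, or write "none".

N, Q

Target F = [17:40, 18:05].
Intermediaries M with M overlapped-by F: P.
Via P — items with X overlaps P: N, Q.
Union: N, Q.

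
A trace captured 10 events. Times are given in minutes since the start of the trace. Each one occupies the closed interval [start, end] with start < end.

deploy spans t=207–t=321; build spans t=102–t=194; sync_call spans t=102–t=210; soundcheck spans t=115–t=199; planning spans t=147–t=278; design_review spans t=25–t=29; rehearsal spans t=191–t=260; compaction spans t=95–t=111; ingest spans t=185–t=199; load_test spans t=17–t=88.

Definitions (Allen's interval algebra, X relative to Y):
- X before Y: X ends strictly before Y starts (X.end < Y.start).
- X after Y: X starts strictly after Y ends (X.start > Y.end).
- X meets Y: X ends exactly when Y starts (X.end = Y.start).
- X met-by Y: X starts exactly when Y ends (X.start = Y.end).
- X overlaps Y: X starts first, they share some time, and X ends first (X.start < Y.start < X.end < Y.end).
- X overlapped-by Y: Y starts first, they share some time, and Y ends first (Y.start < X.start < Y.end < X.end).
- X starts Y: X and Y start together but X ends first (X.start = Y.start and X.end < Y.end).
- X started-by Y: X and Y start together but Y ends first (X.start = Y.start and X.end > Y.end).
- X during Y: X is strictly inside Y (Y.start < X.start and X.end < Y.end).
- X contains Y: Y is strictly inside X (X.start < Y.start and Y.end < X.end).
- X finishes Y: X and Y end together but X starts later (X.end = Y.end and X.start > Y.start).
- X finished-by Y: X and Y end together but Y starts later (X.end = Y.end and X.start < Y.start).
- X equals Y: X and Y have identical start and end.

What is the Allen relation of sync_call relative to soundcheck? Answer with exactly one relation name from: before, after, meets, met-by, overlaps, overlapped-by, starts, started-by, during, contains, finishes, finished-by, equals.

sync_call = [t=102, t=210]; soundcheck = [t=115, t=199].
Compare endpoints: sync_call.start < soundcheck.start, sync_call.start < soundcheck.end, sync_call.end > soundcheck.start, sync_call.end > soundcheck.end.
That pattern is 'contains'.

contains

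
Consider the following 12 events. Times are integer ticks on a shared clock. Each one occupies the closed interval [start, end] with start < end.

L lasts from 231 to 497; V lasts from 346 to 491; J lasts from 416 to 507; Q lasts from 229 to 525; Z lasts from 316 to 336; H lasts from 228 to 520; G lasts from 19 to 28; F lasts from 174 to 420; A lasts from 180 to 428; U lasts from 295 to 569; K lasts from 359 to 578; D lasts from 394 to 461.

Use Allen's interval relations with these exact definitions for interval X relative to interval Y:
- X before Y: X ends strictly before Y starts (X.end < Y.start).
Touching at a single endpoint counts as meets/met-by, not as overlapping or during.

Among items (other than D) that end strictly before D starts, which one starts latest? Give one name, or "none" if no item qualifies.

Target D = [394, 461].
A [180, 428] → overlaps → excluded.
F [174, 420] → overlaps → excluded.
G [19, 28] → before → candidate.
H [228, 520] → contains → excluded.
J [416, 507] → overlapped-by → excluded.
K [359, 578] → contains → excluded.
L [231, 497] → contains → excluded.
Q [229, 525] → contains → excluded.
U [295, 569] → contains → excluded.
V [346, 491] → contains → excluded.
Z [316, 336] → before → candidate.
Among candidates, latest start is 316 → Z.

Z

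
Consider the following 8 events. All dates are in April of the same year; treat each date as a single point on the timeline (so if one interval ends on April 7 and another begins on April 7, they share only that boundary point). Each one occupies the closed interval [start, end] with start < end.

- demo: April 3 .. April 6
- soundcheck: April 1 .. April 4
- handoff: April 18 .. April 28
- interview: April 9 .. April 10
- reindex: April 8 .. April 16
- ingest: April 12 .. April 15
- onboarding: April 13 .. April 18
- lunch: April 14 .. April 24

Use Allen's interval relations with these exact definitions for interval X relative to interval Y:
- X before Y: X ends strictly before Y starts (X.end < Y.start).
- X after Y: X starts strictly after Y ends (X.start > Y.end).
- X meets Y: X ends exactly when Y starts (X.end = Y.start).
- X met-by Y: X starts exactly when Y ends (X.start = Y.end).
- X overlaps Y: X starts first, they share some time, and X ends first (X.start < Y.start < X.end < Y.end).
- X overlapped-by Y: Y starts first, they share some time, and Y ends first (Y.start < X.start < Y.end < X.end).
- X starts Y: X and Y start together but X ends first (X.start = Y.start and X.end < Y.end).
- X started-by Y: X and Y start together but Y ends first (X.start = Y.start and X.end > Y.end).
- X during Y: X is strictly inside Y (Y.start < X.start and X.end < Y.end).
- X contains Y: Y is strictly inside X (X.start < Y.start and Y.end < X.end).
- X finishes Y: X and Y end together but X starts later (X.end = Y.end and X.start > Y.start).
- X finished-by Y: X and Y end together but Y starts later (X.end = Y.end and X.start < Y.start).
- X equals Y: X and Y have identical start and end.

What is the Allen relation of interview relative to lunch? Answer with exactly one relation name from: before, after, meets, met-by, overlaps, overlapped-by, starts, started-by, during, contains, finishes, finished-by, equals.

before

interview = [April 9, April 10]; lunch = [April 14, April 24].
Compare endpoints: interview.start < lunch.start, interview.start < lunch.end, interview.end < lunch.start, interview.end < lunch.end.
That pattern is 'before'.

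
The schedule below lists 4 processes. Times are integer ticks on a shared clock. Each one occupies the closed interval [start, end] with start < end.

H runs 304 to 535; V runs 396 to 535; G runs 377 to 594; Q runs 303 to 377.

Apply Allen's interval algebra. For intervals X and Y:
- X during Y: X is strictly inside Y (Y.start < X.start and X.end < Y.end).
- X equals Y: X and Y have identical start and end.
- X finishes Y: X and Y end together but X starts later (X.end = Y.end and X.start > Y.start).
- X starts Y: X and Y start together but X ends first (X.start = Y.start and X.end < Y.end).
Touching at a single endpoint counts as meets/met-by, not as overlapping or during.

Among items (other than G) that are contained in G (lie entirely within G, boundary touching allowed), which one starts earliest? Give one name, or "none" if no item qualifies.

V

Target G = [377, 594].
H [304, 535] → overlaps → excluded.
Q [303, 377] → meets → excluded.
V [396, 535] → during → candidate.
Among candidates, earliest start is 396 → V.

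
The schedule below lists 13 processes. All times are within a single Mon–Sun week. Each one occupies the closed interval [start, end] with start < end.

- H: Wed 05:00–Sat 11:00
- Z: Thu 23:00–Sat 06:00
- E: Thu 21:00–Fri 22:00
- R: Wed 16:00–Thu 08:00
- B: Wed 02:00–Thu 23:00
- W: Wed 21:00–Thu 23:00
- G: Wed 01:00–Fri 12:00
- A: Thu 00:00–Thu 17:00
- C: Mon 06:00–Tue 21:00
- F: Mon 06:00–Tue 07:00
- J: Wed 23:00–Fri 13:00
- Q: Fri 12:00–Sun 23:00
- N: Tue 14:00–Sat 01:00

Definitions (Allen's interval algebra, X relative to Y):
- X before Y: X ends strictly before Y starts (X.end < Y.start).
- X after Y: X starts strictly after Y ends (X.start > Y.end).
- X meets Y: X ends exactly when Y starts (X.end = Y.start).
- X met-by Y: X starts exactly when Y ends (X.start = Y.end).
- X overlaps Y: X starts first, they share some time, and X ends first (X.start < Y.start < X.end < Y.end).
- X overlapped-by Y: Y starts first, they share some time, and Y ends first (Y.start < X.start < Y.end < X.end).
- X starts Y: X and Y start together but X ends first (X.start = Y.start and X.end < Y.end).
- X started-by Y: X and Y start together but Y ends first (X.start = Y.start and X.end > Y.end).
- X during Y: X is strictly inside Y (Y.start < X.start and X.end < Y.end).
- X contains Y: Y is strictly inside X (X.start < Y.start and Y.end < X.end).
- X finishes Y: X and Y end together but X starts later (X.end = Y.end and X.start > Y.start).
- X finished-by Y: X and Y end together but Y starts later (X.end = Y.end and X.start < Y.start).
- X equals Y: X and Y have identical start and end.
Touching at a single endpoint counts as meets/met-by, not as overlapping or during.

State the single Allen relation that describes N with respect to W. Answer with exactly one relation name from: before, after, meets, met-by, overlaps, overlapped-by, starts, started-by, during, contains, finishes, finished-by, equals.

contains

N = [Tue 14:00, Sat 01:00]; W = [Wed 21:00, Thu 23:00].
Compare endpoints: N.start < W.start, N.start < W.end, N.end > W.start, N.end > W.end.
That pattern is 'contains'.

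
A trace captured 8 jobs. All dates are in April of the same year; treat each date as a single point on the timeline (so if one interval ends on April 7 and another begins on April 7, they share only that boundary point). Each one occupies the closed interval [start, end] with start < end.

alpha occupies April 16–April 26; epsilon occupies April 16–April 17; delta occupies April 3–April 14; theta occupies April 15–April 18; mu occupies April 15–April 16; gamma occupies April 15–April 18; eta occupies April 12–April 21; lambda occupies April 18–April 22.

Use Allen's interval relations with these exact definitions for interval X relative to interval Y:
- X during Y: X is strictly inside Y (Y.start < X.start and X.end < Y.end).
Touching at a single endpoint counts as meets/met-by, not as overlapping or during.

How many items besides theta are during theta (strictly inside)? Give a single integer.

Target theta = [April 15, April 18].
alpha [April 16, April 26] → overlapped-by → no.
delta [April 3, April 14] → before → no.
epsilon [April 16, April 17] → during → counts.
eta [April 12, April 21] → contains → no.
gamma [April 15, April 18] → equals → no.
lambda [April 18, April 22] → met-by → no.
mu [April 15, April 16] → starts → no.
Total: 1.

1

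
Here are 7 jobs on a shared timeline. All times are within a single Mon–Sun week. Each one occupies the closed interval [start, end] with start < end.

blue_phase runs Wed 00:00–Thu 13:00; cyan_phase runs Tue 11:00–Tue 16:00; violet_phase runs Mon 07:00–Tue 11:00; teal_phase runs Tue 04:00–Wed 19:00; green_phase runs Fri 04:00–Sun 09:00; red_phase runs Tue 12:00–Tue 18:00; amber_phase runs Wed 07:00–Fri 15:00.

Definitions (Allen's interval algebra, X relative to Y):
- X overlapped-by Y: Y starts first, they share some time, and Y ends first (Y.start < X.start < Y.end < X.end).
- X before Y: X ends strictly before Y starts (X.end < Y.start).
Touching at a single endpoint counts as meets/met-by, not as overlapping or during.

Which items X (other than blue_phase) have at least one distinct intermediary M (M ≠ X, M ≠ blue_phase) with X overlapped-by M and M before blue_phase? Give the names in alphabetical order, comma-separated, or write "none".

Target blue_phase = [Wed 00:00, Thu 13:00].
Intermediaries M with M before blue_phase: cyan_phase, red_phase, violet_phase.
Via cyan_phase — items with X overlapped-by cyan_phase: red_phase.
Via red_phase — items with X overlapped-by red_phase: none.
Via violet_phase — items with X overlapped-by violet_phase: teal_phase.
Union: red_phase, teal_phase.

red_phase, teal_phase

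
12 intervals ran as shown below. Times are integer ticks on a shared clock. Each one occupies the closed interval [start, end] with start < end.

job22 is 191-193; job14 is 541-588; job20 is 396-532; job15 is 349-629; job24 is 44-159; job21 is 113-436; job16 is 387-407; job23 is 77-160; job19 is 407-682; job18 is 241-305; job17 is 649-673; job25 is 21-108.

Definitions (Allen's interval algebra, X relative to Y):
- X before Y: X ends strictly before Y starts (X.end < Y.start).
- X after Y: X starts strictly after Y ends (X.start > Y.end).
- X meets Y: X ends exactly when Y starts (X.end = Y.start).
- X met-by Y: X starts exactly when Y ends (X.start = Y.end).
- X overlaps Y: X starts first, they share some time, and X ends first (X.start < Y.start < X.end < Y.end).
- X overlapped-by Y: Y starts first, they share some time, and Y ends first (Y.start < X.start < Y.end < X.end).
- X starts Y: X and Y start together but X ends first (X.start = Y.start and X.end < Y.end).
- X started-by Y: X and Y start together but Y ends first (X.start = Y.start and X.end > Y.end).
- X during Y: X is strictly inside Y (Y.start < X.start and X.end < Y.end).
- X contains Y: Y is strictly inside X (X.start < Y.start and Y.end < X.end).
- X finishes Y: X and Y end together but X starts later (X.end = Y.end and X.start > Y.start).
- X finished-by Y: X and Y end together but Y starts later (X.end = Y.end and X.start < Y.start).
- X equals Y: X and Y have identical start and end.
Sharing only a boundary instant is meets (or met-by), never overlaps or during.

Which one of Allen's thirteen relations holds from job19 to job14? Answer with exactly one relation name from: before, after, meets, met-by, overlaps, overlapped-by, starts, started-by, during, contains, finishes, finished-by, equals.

contains

job19 = [407, 682]; job14 = [541, 588].
Compare endpoints: job19.start < job14.start, job19.start < job14.end, job19.end > job14.start, job19.end > job14.end.
That pattern is 'contains'.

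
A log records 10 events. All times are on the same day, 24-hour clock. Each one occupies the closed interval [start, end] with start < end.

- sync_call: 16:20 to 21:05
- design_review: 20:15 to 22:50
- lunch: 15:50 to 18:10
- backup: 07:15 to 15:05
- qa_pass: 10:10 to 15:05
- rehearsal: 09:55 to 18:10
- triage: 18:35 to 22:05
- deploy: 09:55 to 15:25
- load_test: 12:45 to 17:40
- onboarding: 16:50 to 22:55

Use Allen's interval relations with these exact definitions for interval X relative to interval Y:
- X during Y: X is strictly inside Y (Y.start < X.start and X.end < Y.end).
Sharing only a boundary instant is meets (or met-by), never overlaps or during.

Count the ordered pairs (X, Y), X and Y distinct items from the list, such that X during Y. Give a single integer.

5

Checking all 90 ordered pairs for relation 'during'; matching pairs in alphabetical order:
(design_review, onboarding): design_review during onboarding ✓
(load_test, rehearsal): load_test during rehearsal ✓
(qa_pass, deploy): qa_pass during deploy ✓
(qa_pass, rehearsal): qa_pass during rehearsal ✓
(triage, onboarding): triage during onboarding ✓
Count: 5.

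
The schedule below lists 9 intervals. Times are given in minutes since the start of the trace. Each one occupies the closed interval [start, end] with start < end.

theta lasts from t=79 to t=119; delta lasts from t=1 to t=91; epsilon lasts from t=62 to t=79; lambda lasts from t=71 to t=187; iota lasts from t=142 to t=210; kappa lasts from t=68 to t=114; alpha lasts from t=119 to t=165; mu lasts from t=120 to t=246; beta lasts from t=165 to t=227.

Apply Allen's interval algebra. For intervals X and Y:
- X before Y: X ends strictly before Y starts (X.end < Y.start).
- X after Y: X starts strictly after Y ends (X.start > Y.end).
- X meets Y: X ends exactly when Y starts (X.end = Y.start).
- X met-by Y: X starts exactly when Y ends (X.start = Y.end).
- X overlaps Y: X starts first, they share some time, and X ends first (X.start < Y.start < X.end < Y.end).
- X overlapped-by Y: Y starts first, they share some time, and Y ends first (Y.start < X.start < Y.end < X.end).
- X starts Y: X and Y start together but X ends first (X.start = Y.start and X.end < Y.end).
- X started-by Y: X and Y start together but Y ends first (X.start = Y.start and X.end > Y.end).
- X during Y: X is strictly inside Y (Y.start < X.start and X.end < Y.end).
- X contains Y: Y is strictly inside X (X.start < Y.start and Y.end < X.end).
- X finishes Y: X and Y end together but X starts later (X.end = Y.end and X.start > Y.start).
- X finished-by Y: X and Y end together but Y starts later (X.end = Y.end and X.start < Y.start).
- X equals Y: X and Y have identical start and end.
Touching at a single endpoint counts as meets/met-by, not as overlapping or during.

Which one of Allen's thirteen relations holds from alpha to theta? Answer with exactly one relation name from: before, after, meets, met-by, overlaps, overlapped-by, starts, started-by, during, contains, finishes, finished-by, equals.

met-by

alpha = [t=119, t=165]; theta = [t=79, t=119].
Compare endpoints: alpha.start > theta.start, alpha.start = theta.end, alpha.end > theta.start, alpha.end > theta.end.
That pattern is 'met-by'.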